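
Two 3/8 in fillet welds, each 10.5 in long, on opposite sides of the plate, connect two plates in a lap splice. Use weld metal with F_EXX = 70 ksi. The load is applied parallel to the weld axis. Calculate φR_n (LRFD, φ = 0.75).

φR_n ≈ 175 kip

Effective throat t_e = 0.707 × 0.375 = 0.2651 in.
Total length L = 21 in; A_we = 0.2651 × 21 = 5.568 in².
F_nw = 0.6 F_EXX = 0.6 × 70 = 42 ksi.
φR_n = 0.75 × 42 × 5.568 = 175.4 kip.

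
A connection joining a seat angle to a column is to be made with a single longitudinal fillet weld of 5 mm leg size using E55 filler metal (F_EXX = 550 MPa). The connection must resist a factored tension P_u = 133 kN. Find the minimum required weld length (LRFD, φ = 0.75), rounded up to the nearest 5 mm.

Throat t_e = 0.707 × 5 = 3.535 mm.
φr_n = 0.75 × 0.6 × 550 × 3.535 × 10⁻³ = 0.8749 kN/mm.
L_req = P_u / φr_n = 133 / 0.8749 = 152 mm total.
Round up → use L = 155 mm.

L = 155 mm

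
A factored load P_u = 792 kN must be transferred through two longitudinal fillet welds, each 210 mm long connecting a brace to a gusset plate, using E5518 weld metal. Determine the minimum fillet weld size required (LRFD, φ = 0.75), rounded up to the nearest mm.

w = 11 mm

E55XX → F_EXX = 550 MPa.
Total weld length L = 420 mm.
Required throat t_e = P_u / (φ × 0.6 F_EXX × L) = 792 / (0.75 × 0.6 × 550 × 420 × 10⁻³) = 7.619 mm.
Required leg w = t_e / 0.707 = 10.78 mm → use 11 mm.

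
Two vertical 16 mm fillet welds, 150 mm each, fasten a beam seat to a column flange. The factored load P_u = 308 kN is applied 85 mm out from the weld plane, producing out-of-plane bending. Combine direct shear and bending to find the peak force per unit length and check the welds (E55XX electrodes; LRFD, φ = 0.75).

f_max ≈ 3640 N/mm; NOT adequate

E55XX → F_EXX = 550 MPa.
L_w = 2 × 150 = 300 mm; section modulus (unit throat) S = 2 × L²/6 = 7500 mm².
Direct shear f_v = P/L_w = 308×10³/300 = 1027 N/mm.
Moment M = P × e = 308×10³ × 85 = 26180000 N·mm; bending f_b = M/S = 3491 N/mm.
f_max = √(f_v² + f_b²) = √(1027² + 3491²) = 3639 N/mm.
φr_n = 0.75 × 0.6 × 550 × (0.707 × 16) = 2800 N/mm → NOT adequate.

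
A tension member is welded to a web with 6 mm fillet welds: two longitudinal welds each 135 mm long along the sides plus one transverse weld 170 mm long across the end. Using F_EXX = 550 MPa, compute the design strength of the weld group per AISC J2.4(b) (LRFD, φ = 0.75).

φR_n ≈ 509 kN

t_e = 0.707 × 6 = 4.242 mm.
R_nwl = 0.6 × 550 × 4.242 × 270 × 10⁻³ = 378 kN (longitudinal, 2 welds).
R_nwt = 0.6 × 550 × 4.242 × 170 × 10⁻³ = 238 kN (transverse, base value).
(i) R_nwl + R_nwt = 615.9 kN; (ii) 0.85 R_nwl + 1.5 R_nwt = 678.2 kN.
R_n = max = 678.2 kN [governs: (ii)]; φR_n = 508.7 kN.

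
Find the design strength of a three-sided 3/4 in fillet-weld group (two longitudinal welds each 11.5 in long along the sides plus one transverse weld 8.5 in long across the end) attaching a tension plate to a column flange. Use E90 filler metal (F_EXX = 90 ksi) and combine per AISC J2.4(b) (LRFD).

t_e = 0.707 × 0.75 = 0.5302 in.
R_nwl = 0.6 × 90 × 0.5302 × 23 = 658.6 kips (longitudinal, 2 welds).
R_nwt = 0.6 × 90 × 0.5302 × 8.5 = 243.4 kips (transverse, base value).
(i) R_nwl + R_nwt = 902 kips; (ii) 0.85 R_nwl + 1.5 R_nwt = 924.9 kips.
R_n = max = 924.9 kips [governs: (ii)]; φR_n = 693.6 kips.

φR_n ≈ 694 kips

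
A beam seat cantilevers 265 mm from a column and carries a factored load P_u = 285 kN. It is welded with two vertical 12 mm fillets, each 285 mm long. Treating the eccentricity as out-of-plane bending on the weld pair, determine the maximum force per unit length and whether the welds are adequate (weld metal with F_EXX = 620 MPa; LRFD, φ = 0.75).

L_w = 2 × 285 = 570 mm; section modulus (unit throat) S = 2 × L²/6 = 27080 mm².
Direct shear f_v = P/L_w = 285×10³/570 = 500 N/mm.
Moment M = P × e = 285×10³ × 265 = 75525000 N·mm; bending f_b = M/S = 2789 N/mm.
f_max = √(f_v² + f_b²) = √(500² + 2789²) = 2834 N/mm.
φr_n = 0.75 × 0.6 × 620 × (0.707 × 12) = 2367 N/mm → NOT adequate.

f_max ≈ 2830 N/mm; NOT adequate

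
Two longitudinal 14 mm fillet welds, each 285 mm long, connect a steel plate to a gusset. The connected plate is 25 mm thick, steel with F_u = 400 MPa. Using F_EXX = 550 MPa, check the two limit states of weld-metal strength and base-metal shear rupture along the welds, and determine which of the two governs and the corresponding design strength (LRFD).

t_e = 0.707 × 14 = 9.898 mm; L = 570 mm.
Weld metal: φR_n = 0.75 × 0.6 × 550 × 9.898 × 570 × 10⁻³ = 1396 kN.
Base metal (shear rupture): φR_n = 0.75 × 0.6 × 400 × 25 × 570 × 10⁻³ = 2565 kN.
Governing: weld metal.

φR_n ≈ 1400 kN (weld metal governs)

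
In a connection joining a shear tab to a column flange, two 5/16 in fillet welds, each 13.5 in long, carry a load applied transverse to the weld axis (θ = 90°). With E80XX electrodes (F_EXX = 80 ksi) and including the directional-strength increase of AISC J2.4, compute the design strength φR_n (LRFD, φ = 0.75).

φR_n ≈ 322 kip

t_e = 0.707 × 0.3125 = 0.2209 in; A_we = 0.2209 × 27 = 5.965 in².
Directional factor: 1.0 + 0.5 sin^1.5(90°) = 1.5.
F_nw = 0.6 × 80 × 1.5 = 72 ksi.
φR_n = 0.75 × 72 × 5.965 = 322.1 kip.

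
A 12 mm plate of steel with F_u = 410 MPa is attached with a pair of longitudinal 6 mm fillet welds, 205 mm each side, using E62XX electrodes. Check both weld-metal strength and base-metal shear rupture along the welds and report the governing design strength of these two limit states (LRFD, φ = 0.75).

E62XX → F_EXX = 620 MPa.
t_e = 0.707 × 6 = 4.242 mm; L = 410 mm.
Weld metal: φR_n = 0.75 × 0.6 × 620 × 4.242 × 410 × 10⁻³ = 485.2 kN.
Base metal (shear rupture): φR_n = 0.75 × 0.6 × 410 × 12 × 410 × 10⁻³ = 907.7 kN.
Governing: weld metal.

φR_n ≈ 485 kN (weld metal governs)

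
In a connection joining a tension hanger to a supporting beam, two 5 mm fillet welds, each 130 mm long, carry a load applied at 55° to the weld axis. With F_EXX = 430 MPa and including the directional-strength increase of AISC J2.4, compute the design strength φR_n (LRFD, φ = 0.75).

t_e = 0.707 × 5 = 3.535 mm; A_we = 3.535 × 260 = 919.1 mm².
Directional factor: 1.0 + 0.5 sin^1.5(55°) = 1.371.
F_nw = 0.6 × 430 × 1.371 = 353.6 MPa.
φR_n = 0.75 × 353.6 × 919.1 × 10⁻³ = 243.8 kN.

φR_n ≈ 244 kN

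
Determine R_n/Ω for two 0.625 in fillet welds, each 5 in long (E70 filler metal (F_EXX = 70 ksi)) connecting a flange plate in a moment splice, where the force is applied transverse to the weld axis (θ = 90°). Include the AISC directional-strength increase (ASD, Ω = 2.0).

R_n/Ω ≈ 139 kips

t_e = 0.707 × 0.625 = 0.4419 in; A_we = 0.4419 × 10 = 4.419 in².
Directional factor: 1.0 + 0.5 sin^1.5(90°) = 1.5.
F_nw = 0.6 × 70 × 1.5 = 63 ksi.
R_n/Ω = (63 × 4.419) / 2.0 = 139.2 kips.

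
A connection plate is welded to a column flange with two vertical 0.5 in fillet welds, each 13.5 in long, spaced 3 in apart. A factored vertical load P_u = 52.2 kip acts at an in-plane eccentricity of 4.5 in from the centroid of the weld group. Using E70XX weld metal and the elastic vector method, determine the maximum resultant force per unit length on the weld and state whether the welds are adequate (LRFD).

f_max ≈ 4.31 kip/in; adequate

E70XX → F_EXX = 70 ksi.
Total weld length L_w = 27 in. Treat welds as unit-width lines.
Polar moment about centroid: J = 2[d³/12 + d(b/2)²] = 2[13.5³/12 + 13.5×1.5²] = 470.8 in³.
Direct shear f_v = P/L_w = 52.2 / 27 = 1.933 kip/in (vertical).
Torsion M = P·e = 52.2 × 4.5 = 234.9 kip·in.
Critical point at (x, y) = (1.5, 6.75) from centroid. f_tx = M·y/J = 3.368 kip/in; f_ty = M·x/J = 0.7484 kip/in.
Resultant f_max = √[f_tx² + (f_v + f_ty)²] = √[3.368² + (1.933 + 0.7484)²] = 4.305 kip/in.
Capacity per unit length: φr_n = 0.75 × 0.6 × 70 × (0.707 × 0.5) = 11.14 kip/in.
4.305 ≤ 11.14 → adequate.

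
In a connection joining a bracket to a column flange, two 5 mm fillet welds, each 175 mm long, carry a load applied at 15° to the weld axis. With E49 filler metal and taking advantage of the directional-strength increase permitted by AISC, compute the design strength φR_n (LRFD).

E49XX → F_EXX = 490 MPa.
t_e = 0.707 × 5 = 3.535 mm; A_we = 3.535 × 350 = 1237 mm².
Directional factor: 1.0 + 0.5 sin^1.5(15°) = 1.066.
F_nw = 0.6 × 490 × 1.066 = 313.4 MPa.
φR_n = 0.75 × 313.4 × 1237 × 10⁻³ = 290.8 kN.

φR_n ≈ 291 kN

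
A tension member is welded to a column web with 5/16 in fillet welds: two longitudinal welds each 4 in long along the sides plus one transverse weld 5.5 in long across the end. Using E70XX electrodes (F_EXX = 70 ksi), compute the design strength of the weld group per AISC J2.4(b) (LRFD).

t_e = 0.707 × 0.3125 = 0.2209 in.
R_nwl = 0.6 × 70 × 0.2209 × 8 = 74.23 kip (longitudinal, 2 welds).
R_nwt = 0.6 × 70 × 0.2209 × 5.5 = 51.04 kip (transverse, base value).
(i) R_nwl + R_nwt = 125.3 kip; (ii) 0.85 R_nwl + 1.5 R_nwt = 139.7 kip.
R_n = max = 139.7 kip [governs: (ii)]; φR_n = 104.7 kip.

φR_n ≈ 105 kip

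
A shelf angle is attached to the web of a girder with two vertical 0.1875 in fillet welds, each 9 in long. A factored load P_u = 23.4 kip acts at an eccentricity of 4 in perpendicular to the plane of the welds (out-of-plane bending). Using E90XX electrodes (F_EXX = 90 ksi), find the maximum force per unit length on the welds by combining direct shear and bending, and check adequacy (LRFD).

L_w = 2 × 9 = 18 in; section modulus (unit throat) S = 2 × L²/6 = 27 in².
Direct shear f_v = P/L_w = 23.4/18 = 1.3 kip/in.
Moment M = P × e = 23.4 × 4 = 93.6 kip·in; bending f_b = M/S = 3.467 kip/in.
f_max = √(f_v² + f_b²) = √(1.3² + 3.467²) = 3.702 kip/in.
φr_n = 0.75 × 0.6 × 90 × (0.707 × 0.1875) = 5.369 kip/in → adequate.

f_max ≈ 3.7 kip/in; adequate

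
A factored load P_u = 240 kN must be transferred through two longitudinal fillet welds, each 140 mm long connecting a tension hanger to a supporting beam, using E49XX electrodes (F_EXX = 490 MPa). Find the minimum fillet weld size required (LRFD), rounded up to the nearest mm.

w = 6 mm

Total weld length L = 280 mm.
Required throat t_e = P_u / (φ × 0.6 F_EXX × L) = 240 / (0.75 × 0.6 × 490 × 280 × 10⁻³) = 3.887 mm.
Required leg w = t_e / 0.707 = 5.498 mm → use 6 mm.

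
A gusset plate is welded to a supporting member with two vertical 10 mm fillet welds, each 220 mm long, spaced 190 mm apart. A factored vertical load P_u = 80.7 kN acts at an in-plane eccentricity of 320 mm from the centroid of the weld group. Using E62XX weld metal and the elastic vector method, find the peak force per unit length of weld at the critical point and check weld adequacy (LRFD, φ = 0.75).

E62XX → F_EXX = 620 MPa.
Total weld length L_w = 440 mm. Treat welds as unit-width lines.
Polar moment about centroid: J = 2[d³/12 + d(b/2)²] = 2[220³/12 + 220×95²] = 5746000 mm³.
Direct shear f_v = P/L_w = 80.7×10³ / 440 = 183.4 N/mm (vertical).
Torsion M = P·e = 80.7×10³ × 320 = 25824000 N·mm.
Critical point at (x, y) = (95, 110) from centroid. f_tx = M·y/J = 494.4 N/mm; f_ty = M·x/J = 427 N/mm.
Resultant f_max = √[f_tx² + (f_v + f_ty)²] = √[494.4² + (183.4 + 427)²] = 785.5 N/mm.
Capacity per unit length: φr_n = 0.75 × 0.6 × 620 × (0.707 × 10) = 1973 N/mm.
785.5 ≤ 1973 → adequate.

f_max ≈ 785 N/mm; adequate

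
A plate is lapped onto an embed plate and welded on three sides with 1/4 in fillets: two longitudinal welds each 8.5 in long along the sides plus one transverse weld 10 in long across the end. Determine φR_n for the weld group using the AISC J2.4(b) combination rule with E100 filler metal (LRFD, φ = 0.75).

φR_n ≈ 234 kip

E100XX → F_EXX = 100 ksi.
t_e = 0.707 × 0.25 = 0.1767 in.
R_nwl = 0.6 × 100 × 0.1767 × 17 = 180.3 kip (longitudinal, 2 welds).
R_nwt = 0.6 × 100 × 0.1767 × 10 = 106 kip (transverse, base value).
(i) R_nwl + R_nwt = 286.3 kip; (ii) 0.85 R_nwl + 1.5 R_nwt = 312.3 kip.
R_n = max = 312.3 kip [governs: (ii)]; φR_n = 234.2 kip.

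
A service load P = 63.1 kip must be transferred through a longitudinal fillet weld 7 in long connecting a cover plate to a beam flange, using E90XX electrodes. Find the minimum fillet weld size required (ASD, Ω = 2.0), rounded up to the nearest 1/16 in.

E90XX → F_EXX = 90 ksi.
Total weld length L = 7 in.
Required throat t_e = P × Ω / (0.6 F_EXX × L) = 63.1 × 2.0 / (0.6 × 90 × 7) = 0.3339 in.
Required leg w = t_e / 0.707 = 0.4722 in → use 1/2 in.

w = 1/2 in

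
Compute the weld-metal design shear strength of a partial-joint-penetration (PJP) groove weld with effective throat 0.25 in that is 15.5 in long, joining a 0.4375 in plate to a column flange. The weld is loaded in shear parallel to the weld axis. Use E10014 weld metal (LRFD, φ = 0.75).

φR_n ≈ 174 kips

E100XX → F_EXX = 100 ksi.
Effective throat (given) t_e = 0.25 in.
A_we = 0.25 × 15.5 = 3.875 in².
F_nw = 0.6 F_EXX = 60 ksi.
φR_n = 0.75 × 60 × 3.875 = 174.4 kips.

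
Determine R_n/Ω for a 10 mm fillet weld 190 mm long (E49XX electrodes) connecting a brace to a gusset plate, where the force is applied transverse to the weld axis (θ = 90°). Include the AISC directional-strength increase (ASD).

R_n/Ω ≈ 296 kN

E49XX → F_EXX = 490 MPa.
t_e = 0.707 × 10 = 7.07 mm; A_we = 7.07 × 190 = 1343 mm².
Directional factor: 1.0 + 0.5 sin^1.5(90°) = 1.5.
F_nw = 0.6 × 490 × 1.5 = 441 MPa.
R_n/Ω = (441 × 1343) / 2.0 × 10⁻³ = 296.2 kN.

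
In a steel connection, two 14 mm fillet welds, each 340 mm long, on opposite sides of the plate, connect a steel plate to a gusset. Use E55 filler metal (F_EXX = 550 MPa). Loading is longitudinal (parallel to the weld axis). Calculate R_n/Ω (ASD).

Effective throat t_e = 0.707 × 14 = 9.898 mm.
Total length L = 680 mm; A_we = 9.898 × 680 = 6731 mm².
F_nw = 0.6 F_EXX = 0.6 × 550 = 330 MPa.
R_n = 330 × 6731 × 10⁻³ = 2221 kN; R_n/Ω = 2221/2.0 = 1111 kN.

R_n/Ω ≈ 1110 kN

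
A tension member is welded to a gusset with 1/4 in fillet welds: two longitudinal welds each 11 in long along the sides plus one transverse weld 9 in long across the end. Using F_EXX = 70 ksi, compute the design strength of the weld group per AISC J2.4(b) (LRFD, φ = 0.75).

φR_n ≈ 179 kip

t_e = 0.707 × 0.25 = 0.1767 in.
R_nwl = 0.6 × 70 × 0.1767 × 22 = 163.3 kip (longitudinal, 2 welds).
R_nwt = 0.6 × 70 × 0.1767 × 9 = 66.81 kip (transverse, base value).
(i) R_nwl + R_nwt = 230.1 kip; (ii) 0.85 R_nwl + 1.5 R_nwt = 239 kip.
R_n = max = 239 kip [governs: (ii)]; φR_n = 179.3 kip.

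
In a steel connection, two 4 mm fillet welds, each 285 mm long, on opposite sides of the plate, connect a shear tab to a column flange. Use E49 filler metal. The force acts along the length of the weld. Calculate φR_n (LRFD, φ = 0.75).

φR_n ≈ 355 kN

E49XX → F_EXX = 490 MPa.
Effective throat t_e = 0.707 × 4 = 2.828 mm.
Total length L = 570 mm; A_we = 2.828 × 570 = 1612 mm².
F_nw = 0.6 F_EXX = 0.6 × 490 = 294 MPa.
φR_n = 0.75 × 294 × 1612 × 10⁻³ = 355.4 kN.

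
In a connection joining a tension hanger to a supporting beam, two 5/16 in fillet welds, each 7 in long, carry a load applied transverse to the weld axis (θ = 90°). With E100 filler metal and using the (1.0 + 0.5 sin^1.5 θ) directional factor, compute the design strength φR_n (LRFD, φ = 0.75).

E100XX → F_EXX = 100 ksi.
t_e = 0.707 × 0.3125 = 0.2209 in; A_we = 0.2209 × 14 = 3.093 in².
Directional factor: 1.0 + 0.5 sin^1.5(90°) = 1.5.
F_nw = 0.6 × 100 × 1.5 = 90 ksi.
φR_n = 0.75 × 90 × 3.093 = 208.8 kips.

φR_n ≈ 209 kips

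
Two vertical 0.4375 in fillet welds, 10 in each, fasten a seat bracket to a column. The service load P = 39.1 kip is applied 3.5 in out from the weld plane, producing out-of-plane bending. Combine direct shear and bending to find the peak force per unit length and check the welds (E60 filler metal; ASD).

E60XX → F_EXX = 60 ksi.
L_w = 2 × 10 = 20 in; section modulus (unit throat) S = 2 × L²/6 = 33.33 in².
Direct shear f_v = P/L_w = 39.1/20 = 1.955 kip/in.
Moment M = P × e = 39.1 × 3.5 = 136.85 kip·in; bending f_b = M/S = 4.105 kip/in.
f_max = √(f_v² + f_b²) = √(1.955² + 4.105²) = 4.547 kip/in.
r_n/Ω = (1/2.0) × 0.6 × 60 × (0.707 × 0.4375) = 5.568 kip/in → adequate.

f_max ≈ 4.55 kip/in; adequate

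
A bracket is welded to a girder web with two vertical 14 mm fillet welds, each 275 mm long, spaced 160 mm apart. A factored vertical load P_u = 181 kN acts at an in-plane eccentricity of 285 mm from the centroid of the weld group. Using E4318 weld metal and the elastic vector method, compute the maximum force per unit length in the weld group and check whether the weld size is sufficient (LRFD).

f_max ≈ 1370 N/mm; adequate

E43XX → F_EXX = 430 MPa.
Total weld length L_w = 550 mm. Treat welds as unit-width lines.
Polar moment about centroid: J = 2[d³/12 + d(b/2)²] = 2[275³/12 + 275×80²] = 6986000 mm³.
Direct shear f_v = P/L_w = 181×10³ / 550 = 329.1 N/mm (vertical).
Torsion M = P·e = 181×10³ × 285 = 51585000 N·mm.
Critical point at (x, y) = (80, 137.5) from centroid. f_tx = M·y/J = 1015 N/mm; f_ty = M·x/J = 590.7 N/mm.
Resultant f_max = √[f_tx² + (f_v + f_ty)²] = √[1015² + (329.1 + 590.7)²] = 1370 N/mm.
Capacity per unit length: φr_n = 0.75 × 0.6 × 430 × (0.707 × 14) = 1915 N/mm.
1370 ≤ 1915 → adequate.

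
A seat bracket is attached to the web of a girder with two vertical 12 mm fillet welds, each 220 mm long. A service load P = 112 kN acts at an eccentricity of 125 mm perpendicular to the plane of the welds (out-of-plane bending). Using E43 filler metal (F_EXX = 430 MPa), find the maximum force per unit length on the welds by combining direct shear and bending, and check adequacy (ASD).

f_max ≈ 904 N/mm; adequate

L_w = 2 × 220 = 440 mm; section modulus (unit throat) S = 2 × L²/6 = 16130 mm².
Direct shear f_v = P/L_w = 112×10³/440 = 254.5 N/mm.
Moment M = P × e = 112×10³ × 125 = 14000000 N·mm; bending f_b = M/S = 867.8 N/mm.
f_max = √(f_v² + f_b²) = √(254.5² + 867.8²) = 904.3 N/mm.
r_n/Ω = (1/2.0) × 0.6 × 430 × (0.707 × 12) = 1094 N/mm → adequate.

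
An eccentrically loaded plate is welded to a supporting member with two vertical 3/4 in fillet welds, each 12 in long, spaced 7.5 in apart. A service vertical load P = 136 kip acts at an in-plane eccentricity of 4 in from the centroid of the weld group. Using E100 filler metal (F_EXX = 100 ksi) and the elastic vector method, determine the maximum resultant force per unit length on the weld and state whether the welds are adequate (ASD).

Total weld length L_w = 24 in. Treat welds as unit-width lines.
Polar moment about centroid: J = 2[d³/12 + d(b/2)²] = 2[12³/12 + 12×3.75²] = 625.5 in³.
Direct shear f_v = P/L_w = 136 / 24 = 5.667 kip/in (vertical).
Torsion M = P·e = 136 × 4 = 544 kip·in.
Critical point at (x, y) = (3.75, 6) from centroid. f_tx = M·y/J = 5.218 kip/in; f_ty = M·x/J = 3.261 kip/in.
Resultant f_max = √[f_tx² + (f_v + f_ty)²] = √[5.218² + (5.667 + 3.261)²] = 10.34 kip/in.
Capacity per unit length: r_n/Ω = (1/2.0) × 0.6 × 100 × (0.707 × 0.75) = 15.91 kip/in.
10.34 ≤ 15.91 → adequate.

f_max ≈ 10.3 kip/in; adequate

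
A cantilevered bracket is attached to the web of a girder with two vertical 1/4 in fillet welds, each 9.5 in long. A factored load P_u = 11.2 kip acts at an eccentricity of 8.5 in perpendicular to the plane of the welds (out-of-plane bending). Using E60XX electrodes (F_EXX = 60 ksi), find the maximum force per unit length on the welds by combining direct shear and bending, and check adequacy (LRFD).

f_max ≈ 3.22 kip/in; adequate

L_w = 2 × 9.5 = 19 in; section modulus (unit throat) S = 2 × L²/6 = 30.08 in².
Direct shear f_v = P/L_w = 11.2/19 = 0.5895 kip/in.
Moment M = P × e = 11.2 × 8.5 = 95.2 kip·in; bending f_b = M/S = 3.165 kip/in.
f_max = √(f_v² + f_b²) = √(0.5895² + 3.165²) = 3.219 kip/in.
φr_n = 0.75 × 0.6 × 60 × (0.707 × 0.25) = 4.772 kip/in → adequate.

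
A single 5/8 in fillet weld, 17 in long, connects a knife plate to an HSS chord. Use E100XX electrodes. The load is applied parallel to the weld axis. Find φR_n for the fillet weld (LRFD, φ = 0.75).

φR_n ≈ 338 kips

E100XX → F_EXX = 100 ksi.
Effective throat t_e = 0.707 × 0.625 = 0.4419 in.
Total length L = 17 in; A_we = 0.4419 × 17 = 7.512 in².
F_nw = 0.6 F_EXX = 0.6 × 100 = 60 ksi.
φR_n = 0.75 × 60 × 7.512 = 338 kips.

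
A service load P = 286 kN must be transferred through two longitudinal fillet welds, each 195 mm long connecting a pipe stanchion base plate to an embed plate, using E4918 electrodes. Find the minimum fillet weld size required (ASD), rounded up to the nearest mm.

E49XX → F_EXX = 490 MPa.
Total weld length L = 390 mm.
Required throat t_e = P × Ω / (0.6 F_EXX × L) = 286 × 2.0 / (0.6 × 490 × 390 × 10⁻³) = 4.989 mm.
Required leg w = t_e / 0.707 = 7.056 mm → use 8 mm.

w = 8 mm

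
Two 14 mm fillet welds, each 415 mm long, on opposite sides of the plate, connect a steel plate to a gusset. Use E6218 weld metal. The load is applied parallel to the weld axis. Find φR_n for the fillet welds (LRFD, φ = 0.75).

φR_n ≈ 2290 kN

E62XX → F_EXX = 620 MPa.
Effective throat t_e = 0.707 × 14 = 9.898 mm.
Total length L = 830 mm; A_we = 9.898 × 830 = 8215 mm².
F_nw = 0.6 F_EXX = 0.6 × 620 = 372 MPa.
φR_n = 0.75 × 372 × 8215 × 10⁻³ = 2292 kN.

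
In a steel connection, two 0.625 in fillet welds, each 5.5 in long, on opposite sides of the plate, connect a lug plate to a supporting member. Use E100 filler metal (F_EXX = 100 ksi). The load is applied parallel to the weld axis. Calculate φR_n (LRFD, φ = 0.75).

Effective throat t_e = 0.707 × 0.625 = 0.4419 in.
Total length L = 11 in; A_we = 0.4419 × 11 = 4.861 in².
F_nw = 0.6 F_EXX = 0.6 × 100 = 60 ksi.
φR_n = 0.75 × 60 × 4.861 = 218.7 kip.

φR_n ≈ 219 kip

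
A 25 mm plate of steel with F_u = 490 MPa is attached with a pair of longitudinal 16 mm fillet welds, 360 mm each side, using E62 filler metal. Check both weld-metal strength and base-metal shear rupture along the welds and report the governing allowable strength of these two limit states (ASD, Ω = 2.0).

E62XX → F_EXX = 620 MPa.
t_e = 0.707 × 16 = 11.31 mm; L = 720 mm.
Weld metal: R_n/Ω = (1/2.0) × 0.6 × 620 × 11.31 × 720 × 10⁻³ = 1515 kN.
Base metal (shear rupture): R_n/Ω = (1/2.0) × 0.6 × 490 × 25 × 720 × 10⁻³ = 2646 kN.
Governing: weld metal.

R_n/Ω ≈ 1510 kN (weld metal governs)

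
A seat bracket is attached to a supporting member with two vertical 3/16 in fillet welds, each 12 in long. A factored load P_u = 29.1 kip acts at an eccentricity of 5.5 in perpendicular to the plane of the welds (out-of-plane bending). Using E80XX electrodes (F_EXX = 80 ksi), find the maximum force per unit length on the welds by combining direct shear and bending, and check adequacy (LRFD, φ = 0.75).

L_w = 2 × 12 = 24 in; section modulus (unit throat) S = 2 × L²/6 = 48 in².
Direct shear f_v = P/L_w = 29.1/24 = 1.213 kip/in.
Moment M = P × e = 29.1 × 5.5 = 160.05 kip·in; bending f_b = M/S = 3.334 kip/in.
f_max = √(f_v² + f_b²) = √(1.213² + 3.334²) = 3.548 kip/in.
φr_n = 0.75 × 0.6 × 80 × (0.707 × 0.1875) = 4.772 kip/in → adequate.

f_max ≈ 3.55 kip/in; adequate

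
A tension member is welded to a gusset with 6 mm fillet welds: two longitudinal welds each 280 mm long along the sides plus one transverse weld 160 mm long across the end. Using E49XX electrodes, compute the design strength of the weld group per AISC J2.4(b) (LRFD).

φR_n ≈ 673 kN

E49XX → F_EXX = 490 MPa.
t_e = 0.707 × 6 = 4.242 mm.
R_nwl = 0.6 × 490 × 4.242 × 560 × 10⁻³ = 698.4 kN (longitudinal, 2 welds).
R_nwt = 0.6 × 490 × 4.242 × 160 × 10⁻³ = 199.5 kN (transverse, base value).
(i) R_nwl + R_nwt = 897.9 kN; (ii) 0.85 R_nwl + 1.5 R_nwt = 893 kN.
R_n = max = 897.9 kN [governs: (i)]; φR_n = 673.5 kN.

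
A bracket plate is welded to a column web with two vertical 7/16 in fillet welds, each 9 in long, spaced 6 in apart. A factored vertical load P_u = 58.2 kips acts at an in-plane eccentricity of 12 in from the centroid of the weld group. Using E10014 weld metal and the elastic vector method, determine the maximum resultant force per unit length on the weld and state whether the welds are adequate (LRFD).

f_max ≈ 15.4 kip/in; NOT adequate

E100XX → F_EXX = 100 ksi.
Total weld length L_w = 18 in. Treat welds as unit-width lines.
Polar moment about centroid: J = 2[d³/12 + d(b/2)²] = 2[9³/12 + 9×3²] = 283.5 in³.
Direct shear f_v = P/L_w = 58.2 / 18 = 3.233 kip/in (vertical).
Torsion M = P·e = 58.2 × 12 = 698.4 kip·in.
Critical point at (x, y) = (3, 4.5) from centroid. f_tx = M·y/J = 11.09 kip/in; f_ty = M·x/J = 7.39 kip/in.
Resultant f_max = √[f_tx² + (f_v + f_ty)²] = √[11.09² + (3.233 + 7.39)²] = 15.35 kip/in.
Capacity per unit length: φr_n = 0.75 × 0.6 × 100 × (0.707 × 0.4375) = 13.92 kip/in.
15.35 > 13.92 → NOT adequate.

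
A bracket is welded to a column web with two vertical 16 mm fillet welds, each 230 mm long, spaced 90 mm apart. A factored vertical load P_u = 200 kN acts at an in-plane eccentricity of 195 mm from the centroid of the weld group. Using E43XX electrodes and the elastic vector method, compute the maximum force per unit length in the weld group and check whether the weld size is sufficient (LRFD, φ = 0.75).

f_max ≈ 1830 N/mm; adequate

E43XX → F_EXX = 430 MPa.
Total weld length L_w = 460 mm. Treat welds as unit-width lines.
Polar moment about centroid: J = 2[d³/12 + d(b/2)²] = 2[230³/12 + 230×45²] = 2959000 mm³.
Direct shear f_v = P/L_w = 200×10³ / 460 = 434.8 N/mm (vertical).
Torsion M = P·e = 200×10³ × 195 = 39000000 N·mm.
Critical point at (x, y) = (45, 115) from centroid. f_tx = M·y/J = 1516 N/mm; f_ty = M·x/J = 593 N/mm.
Resultant f_max = √[f_tx² + (f_v + f_ty)²] = √[1516² + (434.8 + 593)²] = 1831 N/mm.
Capacity per unit length: φr_n = 0.75 × 0.6 × 430 × (0.707 × 16) = 2189 N/mm.
1831 ≤ 2189 → adequate.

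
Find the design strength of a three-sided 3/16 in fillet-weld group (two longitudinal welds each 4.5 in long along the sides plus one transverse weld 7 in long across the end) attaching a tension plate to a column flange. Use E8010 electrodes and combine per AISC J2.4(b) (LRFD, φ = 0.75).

E80XX → F_EXX = 80 ksi.
t_e = 0.707 × 0.1875 = 0.1326 in.
R_nwl = 0.6 × 80 × 0.1326 × 9 = 57.27 kip (longitudinal, 2 welds).
R_nwt = 0.6 × 80 × 0.1326 × 7 = 44.54 kip (transverse, base value).
(i) R_nwl + R_nwt = 101.8 kip; (ii) 0.85 R_nwl + 1.5 R_nwt = 115.5 kip.
R_n = max = 115.5 kip [governs: (ii)]; φR_n = 86.62 kip.

φR_n ≈ 86.6 kip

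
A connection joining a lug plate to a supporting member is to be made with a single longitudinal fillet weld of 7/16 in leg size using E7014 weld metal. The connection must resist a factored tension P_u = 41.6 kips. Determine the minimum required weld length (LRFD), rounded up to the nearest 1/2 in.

E70XX → F_EXX = 70 ksi.
Throat t_e = 0.707 × 0.4375 = 0.3093 in.
φr_n = 0.75 × 0.6 × 70 × 0.3093 = 9.743 kips/in.
L_req = P_u / φr_n = 41.6 / 9.743 = 4.27 in total.
Round up → use L = 4.5 in.

L = 4.5 in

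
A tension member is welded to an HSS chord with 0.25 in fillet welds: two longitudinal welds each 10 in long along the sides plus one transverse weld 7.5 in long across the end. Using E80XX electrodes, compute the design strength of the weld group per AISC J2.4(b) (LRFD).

φR_n ≈ 180 kips

E80XX → F_EXX = 80 ksi.
t_e = 0.707 × 0.25 = 0.1767 in.
R_nwl = 0.6 × 80 × 0.1767 × 20 = 169.7 kips (longitudinal, 2 welds).
R_nwt = 0.6 × 80 × 0.1767 × 7.5 = 63.63 kips (transverse, base value).
(i) R_nwl + R_nwt = 233.3 kips; (ii) 0.85 R_nwl + 1.5 R_nwt = 239.7 kips.
R_n = max = 239.7 kips [governs: (ii)]; φR_n = 179.8 kips.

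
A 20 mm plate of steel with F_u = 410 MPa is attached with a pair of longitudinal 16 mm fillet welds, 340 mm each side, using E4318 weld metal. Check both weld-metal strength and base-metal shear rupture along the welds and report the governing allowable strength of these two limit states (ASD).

E43XX → F_EXX = 430 MPa.
t_e = 0.707 × 16 = 11.31 mm; L = 680 mm.
Weld metal: R_n/Ω = (1/2.0) × 0.6 × 430 × 11.31 × 680 × 10⁻³ = 992.3 kN.
Base metal (shear rupture): R_n/Ω = (1/2.0) × 0.6 × 410 × 20 × 680 × 10⁻³ = 1673 kN.
Governing: weld metal.

R_n/Ω ≈ 992 kN (weld metal governs)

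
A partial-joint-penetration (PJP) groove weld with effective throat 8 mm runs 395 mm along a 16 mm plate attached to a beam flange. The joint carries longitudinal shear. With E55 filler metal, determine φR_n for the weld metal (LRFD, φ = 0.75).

φR_n ≈ 782 kN

E55XX → F_EXX = 550 MPa.
Effective throat (given) t_e = 8 mm.
A_we = 8 × 395 = 3160 mm².
F_nw = 0.6 F_EXX = 330 MPa.
φR_n = 0.75 × 330 × 3160 × 10⁻³ = 782.1 kN.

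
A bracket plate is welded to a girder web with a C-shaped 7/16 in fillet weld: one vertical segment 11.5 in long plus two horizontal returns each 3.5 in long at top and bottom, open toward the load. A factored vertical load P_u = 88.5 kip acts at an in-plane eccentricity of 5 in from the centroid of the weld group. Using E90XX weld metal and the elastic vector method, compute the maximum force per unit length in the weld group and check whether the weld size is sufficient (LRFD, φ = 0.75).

f_max ≈ 10.5 kip/in; adequate

E90XX → F_EXX = 90 ksi.
Total weld length L_w = 18.5 in. Treat welds as unit-width lines.
Centroid: x̄ = 2×3.5×1.75 / 18.5 = 0.6622 in from the vertical weld.
Polar moment about centroid: J = I_x + I_y = [11.5³/12 + 2×3.5×5.75²] + [11.5×0.6622² + 2(3.5³/12 + 3.5×1.088²)] = 378.6 in³.
Direct shear f_v = P/L_w = 88.5 / 18.5 = 4.784 kip/in (vertical).
Torsion M = P·e = 88.5 × 5 = 442.5 kip·in.
Critical point at (x, y) = (2.838, 5.75) from centroid. f_tx = M·y/J = 6.72 kip/in; f_ty = M·x/J = 3.316 kip/in.
Resultant f_max = √[f_tx² + (f_v + f_ty)²] = √[6.72² + (4.784 + 3.316)²] = 10.52 kip/in.
Capacity per unit length: φr_n = 0.75 × 0.6 × 90 × (0.707 × 0.4375) = 12.53 kip/in.
10.52 ≤ 12.53 → adequate.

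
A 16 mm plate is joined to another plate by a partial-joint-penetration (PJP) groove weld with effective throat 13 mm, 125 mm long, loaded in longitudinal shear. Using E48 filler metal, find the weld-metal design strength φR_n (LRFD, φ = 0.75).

φR_n ≈ 351 kN

E48XX → F_EXX = 480 MPa.
Effective throat (given) t_e = 13 mm.
A_we = 13 × 125 = 1625 mm².
F_nw = 0.6 F_EXX = 288 MPa.
φR_n = 0.75 × 288 × 1625 × 10⁻³ = 351 kN.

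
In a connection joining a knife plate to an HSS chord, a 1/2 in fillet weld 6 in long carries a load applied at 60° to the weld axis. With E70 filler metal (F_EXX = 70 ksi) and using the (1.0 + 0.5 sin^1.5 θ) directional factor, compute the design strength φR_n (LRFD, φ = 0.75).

t_e = 0.707 × 0.5 = 0.3535 in; A_we = 0.3535 × 6 = 2.121 in².
Directional factor: 1.0 + 0.5 sin^1.5(60°) = 1.403.
F_nw = 0.6 × 70 × 1.403 = 58.92 ksi.
φR_n = 0.75 × 58.92 × 2.121 = 93.73 kips.

φR_n ≈ 93.7 kips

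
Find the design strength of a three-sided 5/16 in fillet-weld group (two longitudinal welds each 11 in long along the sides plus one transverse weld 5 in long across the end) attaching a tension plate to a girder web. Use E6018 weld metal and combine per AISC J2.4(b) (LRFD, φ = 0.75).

E60XX → F_EXX = 60 ksi.
t_e = 0.707 × 0.3125 = 0.2209 in.
R_nwl = 0.6 × 60 × 0.2209 × 22 = 175 kip (longitudinal, 2 welds).
R_nwt = 0.6 × 60 × 0.2209 × 5 = 39.77 kip (transverse, base value).
(i) R_nwl + R_nwt = 214.8 kip; (ii) 0.85 R_nwl + 1.5 R_nwt = 208.4 kip.
R_n = max = 214.8 kip [governs: (i)]; φR_n = 161.1 kip.

φR_n ≈ 161 kip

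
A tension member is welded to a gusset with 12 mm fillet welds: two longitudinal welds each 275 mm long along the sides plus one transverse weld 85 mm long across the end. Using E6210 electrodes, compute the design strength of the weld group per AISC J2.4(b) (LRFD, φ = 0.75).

E62XX → F_EXX = 620 MPa.
t_e = 0.707 × 12 = 8.484 mm.
R_nwl = 0.6 × 620 × 8.484 × 550 × 10⁻³ = 1736 kN (longitudinal, 2 welds).
R_nwt = 0.6 × 620 × 8.484 × 85 × 10⁻³ = 268.3 kN (transverse, base value).
(i) R_nwl + R_nwt = 2004 kN; (ii) 0.85 R_nwl + 1.5 R_nwt = 1878 kN.
R_n = max = 2004 kN [governs: (i)]; φR_n = 1503 kN.

φR_n ≈ 1500 kN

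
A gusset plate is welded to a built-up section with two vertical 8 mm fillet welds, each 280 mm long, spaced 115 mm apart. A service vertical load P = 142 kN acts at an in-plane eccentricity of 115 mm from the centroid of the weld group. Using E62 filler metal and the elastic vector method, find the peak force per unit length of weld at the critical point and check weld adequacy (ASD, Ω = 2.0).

E62XX → F_EXX = 620 MPa.
Total weld length L_w = 560 mm. Treat welds as unit-width lines.
Polar moment about centroid: J = 2[d³/12 + d(b/2)²] = 2[280³/12 + 280×57.5²] = 5510000 mm³.
Direct shear f_v = P/L_w = 142×10³ / 560 = 253.6 N/mm (vertical).
Torsion M = P·e = 142×10³ × 115 = 16330000 N·mm.
Critical point at (x, y) = (57.5, 140) from centroid. f_tx = M·y/J = 414.9 N/mm; f_ty = M·x/J = 170.4 N/mm.
Resultant f_max = √[f_tx² + (f_v + f_ty)²] = √[414.9² + (253.6 + 170.4)²] = 593.2 N/mm.
Capacity per unit length: r_n/Ω = (1/2.0) × 0.6 × 620 × (0.707 × 8) = 1052 N/mm.
593.2 ≤ 1052 → adequate.

f_max ≈ 593 N/mm; adequate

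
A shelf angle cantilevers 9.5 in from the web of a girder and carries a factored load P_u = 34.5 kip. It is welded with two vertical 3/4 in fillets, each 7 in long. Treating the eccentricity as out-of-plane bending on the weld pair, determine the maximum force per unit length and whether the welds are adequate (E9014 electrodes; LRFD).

f_max ≈ 20.2 kip/in; adequate

E90XX → F_EXX = 90 ksi.
L_w = 2 × 7 = 14 in; section modulus (unit throat) S = 2 × L²/6 = 16.33 in².
Direct shear f_v = P/L_w = 34.5/14 = 2.464 kip/in.
Moment M = P × e = 34.5 × 9.5 = 327.75 kip·in; bending f_b = M/S = 20.07 kip/in.
f_max = √(f_v² + f_b²) = √(2.464² + 20.07²) = 20.22 kip/in.
φr_n = 0.75 × 0.6 × 90 × (0.707 × 0.75) = 21.48 kip/in → adequate.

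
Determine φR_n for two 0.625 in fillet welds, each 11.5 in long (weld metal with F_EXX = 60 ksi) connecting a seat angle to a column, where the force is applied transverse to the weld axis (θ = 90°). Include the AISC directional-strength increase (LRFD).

φR_n ≈ 412 kips

t_e = 0.707 × 0.625 = 0.4419 in; A_we = 0.4419 × 23 = 10.16 in².
Directional factor: 1.0 + 0.5 sin^1.5(90°) = 1.5.
F_nw = 0.6 × 60 × 1.5 = 54 ksi.
φR_n = 0.75 × 54 × 10.16 = 411.6 kips.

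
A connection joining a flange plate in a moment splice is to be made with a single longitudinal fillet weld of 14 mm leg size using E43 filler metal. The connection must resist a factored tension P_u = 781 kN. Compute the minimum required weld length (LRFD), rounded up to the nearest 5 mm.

L = 410 mm

E43XX → F_EXX = 430 MPa.
Throat t_e = 0.707 × 14 = 9.898 mm.
φr_n = 0.75 × 0.6 × 430 × 9.898 × 10⁻³ = 1.915 kN/mm.
L_req = P_u / φr_n = 781 / 1.915 = 407.8 mm total.
Round up → use L = 410 mm.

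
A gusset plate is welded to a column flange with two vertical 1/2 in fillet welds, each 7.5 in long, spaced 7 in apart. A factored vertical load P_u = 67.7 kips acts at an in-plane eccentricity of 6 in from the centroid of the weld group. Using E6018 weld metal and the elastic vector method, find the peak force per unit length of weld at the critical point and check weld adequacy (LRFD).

E60XX → F_EXX = 60 ksi.
Total weld length L_w = 15 in. Treat welds as unit-width lines.
Polar moment about centroid: J = 2[d³/12 + d(b/2)²] = 2[7.5³/12 + 7.5×3.5²] = 254.1 in³.
Direct shear f_v = P/L_w = 67.7 / 15 = 4.513 kip/in (vertical).
Torsion M = P·e = 67.7 × 6 = 406.2 kip·in.
Critical point at (x, y) = (3.5, 3.75) from centroid. f_tx = M·y/J = 5.996 kip/in; f_ty = M·x/J = 5.596 kip/in.
Resultant f_max = √[f_tx² + (f_v + f_ty)²] = √[5.996² + (4.513 + 5.596)²] = 11.75 kip/in.
Capacity per unit length: φr_n = 0.75 × 0.6 × 60 × (0.707 × 0.5) = 9.544 kip/in.
11.75 > 9.544 → NOT adequate.

f_max ≈ 11.8 kip/in; NOT adequate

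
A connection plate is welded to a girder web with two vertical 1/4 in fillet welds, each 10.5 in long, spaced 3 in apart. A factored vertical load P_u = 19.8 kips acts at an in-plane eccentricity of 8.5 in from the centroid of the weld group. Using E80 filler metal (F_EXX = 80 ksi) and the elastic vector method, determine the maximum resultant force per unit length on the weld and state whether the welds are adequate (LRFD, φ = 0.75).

f_max ≈ 4.18 kip/in; adequate

Total weld length L_w = 21 in. Treat welds as unit-width lines.
Polar moment about centroid: J = 2[d³/12 + d(b/2)²] = 2[10.5³/12 + 10.5×1.5²] = 240.2 in³.
Direct shear f_v = P/L_w = 19.8 / 21 = 0.9429 kip/in (vertical).
Torsion M = P·e = 19.8 × 8.5 = 168.3 kip·in.
Critical point at (x, y) = (1.5, 5.25) from centroid. f_tx = M·y/J = 3.679 kip/in; f_ty = M·x/J = 1.051 kip/in.
Resultant f_max = √[f_tx² + (f_v + f_ty)²] = √[3.679² + (0.9429 + 1.051)²] = 4.184 kip/in.
Capacity per unit length: φr_n = 0.75 × 0.6 × 80 × (0.707 × 0.25) = 6.363 kip/in.
4.184 ≤ 6.363 → adequate.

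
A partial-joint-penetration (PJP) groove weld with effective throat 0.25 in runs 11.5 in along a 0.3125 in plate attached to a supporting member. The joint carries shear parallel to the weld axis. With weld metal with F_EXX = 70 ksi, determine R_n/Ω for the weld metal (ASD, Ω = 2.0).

R_n/Ω ≈ 60.4 kips

Effective throat (given) t_e = 0.25 in.
A_we = 0.25 × 11.5 = 2.875 in².
F_nw = 0.6 F_EXX = 42 ksi.
R_n/Ω = (42 × 2.875) / 2.0 = 60.38 kips.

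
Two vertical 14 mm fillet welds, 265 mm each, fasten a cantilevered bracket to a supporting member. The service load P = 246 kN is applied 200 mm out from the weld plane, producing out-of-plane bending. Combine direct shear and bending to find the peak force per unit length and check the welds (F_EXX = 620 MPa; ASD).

L_w = 2 × 265 = 530 mm; section modulus (unit throat) S = 2 × L²/6 = 23410 mm².
Direct shear f_v = P/L_w = 246×10³/530 = 464.2 N/mm.
Moment M = P × e = 246×10³ × 200 = 49200000 N·mm; bending f_b = M/S = 2102 N/mm.
f_max = √(f_v² + f_b²) = √(464.2² + 2102²) = 2152 N/mm.
r_n/Ω = (1/2.0) × 0.6 × 620 × (0.707 × 14) = 1841 N/mm → NOT adequate.

f_max ≈ 2150 N/mm; NOT adequate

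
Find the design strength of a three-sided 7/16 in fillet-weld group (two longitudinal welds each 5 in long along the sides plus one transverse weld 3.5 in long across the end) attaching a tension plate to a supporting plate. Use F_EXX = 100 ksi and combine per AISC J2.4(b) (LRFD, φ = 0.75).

t_e = 0.707 × 0.4375 = 0.3093 in.
R_nwl = 0.6 × 100 × 0.3093 × 10 = 185.6 kip (longitudinal, 2 welds).
R_nwt = 0.6 × 100 × 0.3093 × 3.5 = 64.96 kip (transverse, base value).
(i) R_nwl + R_nwt = 250.5 kip; (ii) 0.85 R_nwl + 1.5 R_nwt = 255.2 kip.
R_n = max = 255.2 kip [governs: (ii)]; φR_n = 191.4 kip.

φR_n ≈ 191 kip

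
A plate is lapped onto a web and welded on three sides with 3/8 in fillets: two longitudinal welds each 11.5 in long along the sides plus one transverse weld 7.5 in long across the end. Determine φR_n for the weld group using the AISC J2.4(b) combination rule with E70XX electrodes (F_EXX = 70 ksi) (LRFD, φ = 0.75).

φR_n ≈ 257 kip

t_e = 0.707 × 0.375 = 0.2651 in.
R_nwl = 0.6 × 70 × 0.2651 × 23 = 256.1 kip (longitudinal, 2 welds).
R_nwt = 0.6 × 70 × 0.2651 × 7.5 = 83.51 kip (transverse, base value).
(i) R_nwl + R_nwt = 339.6 kip; (ii) 0.85 R_nwl + 1.5 R_nwt = 343 kip.
R_n = max = 343 kip [governs: (ii)]; φR_n = 257.2 kip.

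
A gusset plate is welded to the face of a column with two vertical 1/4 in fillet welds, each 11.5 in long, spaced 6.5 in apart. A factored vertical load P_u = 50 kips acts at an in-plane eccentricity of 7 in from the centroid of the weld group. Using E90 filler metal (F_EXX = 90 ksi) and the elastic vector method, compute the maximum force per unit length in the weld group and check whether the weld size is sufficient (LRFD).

Total weld length L_w = 23 in. Treat welds as unit-width lines.
Polar moment about centroid: J = 2[d³/12 + d(b/2)²] = 2[11.5³/12 + 11.5×3.25²] = 496.4 in³.
Direct shear f_v = P/L_w = 50 / 23 = 2.174 kip/in (vertical).
Torsion M = P·e = 50 × 7 = 350 kip·in.
Critical point at (x, y) = (3.25, 5.75) from centroid. f_tx = M·y/J = 4.054 kip/in; f_ty = M·x/J = 2.291 kip/in.
Resultant f_max = √[f_tx² + (f_v + f_ty)²] = √[4.054² + (2.174 + 2.291)²] = 6.031 kip/in.
Capacity per unit length: φr_n = 0.75 × 0.6 × 90 × (0.707 × 0.25) = 7.158 kip/in.
6.031 ≤ 7.158 → adequate.

f_max ≈ 6.03 kip/in; adequate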